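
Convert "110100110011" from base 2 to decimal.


Input: "110100110011" in base 2
Positional expansion:
  Digit '1' (value 1) x 2^11 = 2048
  Digit '1' (value 1) x 2^10 = 1024
  Digit '0' (value 0) x 2^9 = 0
  Digit '1' (value 1) x 2^8 = 256
  Digit '0' (value 0) x 2^7 = 0
  Digit '0' (value 0) x 2^6 = 0
  Digit '1' (value 1) x 2^5 = 32
  Digit '1' (value 1) x 2^4 = 16
  Digit '0' (value 0) x 2^3 = 0
  Digit '0' (value 0) x 2^2 = 0
  Digit '1' (value 1) x 2^1 = 2
  Digit '1' (value 1) x 2^0 = 1
Sum = 3379

3379


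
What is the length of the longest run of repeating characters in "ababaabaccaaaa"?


Input: "ababaabaccaaaa"
Scanning for longest run:
  Position 1 ('b'): new char, reset run to 1
  Position 2 ('a'): new char, reset run to 1
  Position 3 ('b'): new char, reset run to 1
  Position 4 ('a'): new char, reset run to 1
  Position 5 ('a'): continues run of 'a', length=2
  Position 6 ('b'): new char, reset run to 1
  Position 7 ('a'): new char, reset run to 1
  Position 8 ('c'): new char, reset run to 1
  Position 9 ('c'): continues run of 'c', length=2
  Position 10 ('a'): new char, reset run to 1
  Position 11 ('a'): continues run of 'a', length=2
  Position 12 ('a'): continues run of 'a', length=3
  Position 13 ('a'): continues run of 'a', length=4
Longest run: 'a' with length 4

4


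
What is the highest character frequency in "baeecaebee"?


Input: baeecaebee
Character counts:
  'a': 2
  'b': 2
  'c': 1
  'e': 5
Maximum frequency: 5

5


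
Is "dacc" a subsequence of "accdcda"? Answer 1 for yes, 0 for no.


Check if "dacc" is a subsequence of "accdcda"
Greedy scan:
  Position 0 ('a'): no match needed
  Position 1 ('c'): no match needed
  Position 2 ('c'): no match needed
  Position 3 ('d'): matches sub[0] = 'd'
  Position 4 ('c'): no match needed
  Position 5 ('d'): no match needed
  Position 6 ('a'): matches sub[1] = 'a'
Only matched 2/4 characters => not a subsequence

0


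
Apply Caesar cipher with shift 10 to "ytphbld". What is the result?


Caesar cipher: shift "ytphbld" by 10
  'y' (pos 24) + 10 = pos 8 = 'i'
  't' (pos 19) + 10 = pos 3 = 'd'
  'p' (pos 15) + 10 = pos 25 = 'z'
  'h' (pos 7) + 10 = pos 17 = 'r'
  'b' (pos 1) + 10 = pos 11 = 'l'
  'l' (pos 11) + 10 = pos 21 = 'v'
  'd' (pos 3) + 10 = pos 13 = 'n'
Result: idzrlvn

idzrlvn


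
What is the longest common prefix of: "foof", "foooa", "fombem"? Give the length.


Words: foof, foooa, fombem
  Position 0: all 'f' => match
  Position 1: all 'o' => match
  Position 2: ('o', 'o', 'm') => mismatch, stop
LCP = "fo" (length 2)

2


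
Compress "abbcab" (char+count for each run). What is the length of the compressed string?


Input: abbcab
Runs:
  'a' x 1 => "a1"
  'b' x 2 => "b2"
  'c' x 1 => "c1"
  'a' x 1 => "a1"
  'b' x 1 => "b1"
Compressed: "a1b2c1a1b1"
Compressed length: 10

10


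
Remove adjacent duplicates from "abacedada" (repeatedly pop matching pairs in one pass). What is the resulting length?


Input: abacedada
Stack-based adjacent duplicate removal:
  Read 'a': push. Stack: a
  Read 'b': push. Stack: ab
  Read 'a': push. Stack: aba
  Read 'c': push. Stack: abac
  Read 'e': push. Stack: abace
  Read 'd': push. Stack: abaced
  Read 'a': push. Stack: abaceda
  Read 'd': push. Stack: abacedad
  Read 'a': push. Stack: abacedada
Final stack: "abacedada" (length 9)

9


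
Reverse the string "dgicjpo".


Input: dgicjpo
Reading characters right to left:
  Position 6: 'o'
  Position 5: 'p'
  Position 4: 'j'
  Position 3: 'c'
  Position 2: 'i'
  Position 1: 'g'
  Position 0: 'd'
Reversed: opjcigd

opjcigd


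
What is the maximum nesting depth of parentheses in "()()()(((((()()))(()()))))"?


Input: "()()()(((((()()))(()()))))"
Tracking depth:
  Position 0 '(': depth becomes 1
  Position 1 ')': depth becomes 0
  Position 2 '(': depth becomes 1
  Position 3 ')': depth becomes 0
  Position 4 '(': depth becomes 1
  Position 5 ')': depth becomes 0
  Position 6 '(': depth becomes 1
  Position 7 '(': depth becomes 2
  Position 8 '(': depth becomes 3
  Position 9 '(': depth becomes 4
  Position 10 '(': depth becomes 5
  Position 11 '(': depth becomes 6
  Position 12 ')': depth becomes 5
  Position 13 '(': depth becomes 6
  Position 14 ')': depth becomes 5
  Position 15 ')': depth becomes 4
  Position 16 ')': depth becomes 3
  Position 17 '(': depth becomes 4
  Position 18 '(': depth becomes 5
  Position 19 ')': depth becomes 4
  Position 20 '(': depth becomes 5
  Position 21 ')': depth becomes 4
  Position 22 ')': depth becomes 3
  Position 23 ')': depth becomes 2
  Position 24 ')': depth becomes 1
  Position 25 ')': depth becomes 0
Maximum depth reached: 6

6


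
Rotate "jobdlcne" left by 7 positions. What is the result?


Input: "jobdlcne", rotate left by 7
First 7 characters: "jobdlcn"
Remaining characters: "e"
Concatenate remaining + first: "e" + "jobdlcn" = "ejobdlcn"

ejobdlcn


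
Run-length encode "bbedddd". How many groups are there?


Input: bbedddd
Scanning for consecutive runs:
  Group 1: 'b' x 2 (positions 0-1)
  Group 2: 'e' x 1 (positions 2-2)
  Group 3: 'd' x 4 (positions 3-6)
Total groups: 3

3


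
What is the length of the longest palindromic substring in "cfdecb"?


Input: "cfdecb"
Checking substrings for palindromes:
  No multi-char palindromic substrings found
Longest palindromic substring: "c" with length 1

1


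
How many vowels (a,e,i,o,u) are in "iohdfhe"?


Input: iohdfhe
Checking each character:
  'i' at position 0: vowel (running total: 1)
  'o' at position 1: vowel (running total: 2)
  'h' at position 2: consonant
  'd' at position 3: consonant
  'f' at position 4: consonant
  'h' at position 5: consonant
  'e' at position 6: vowel (running total: 3)
Total vowels: 3

3


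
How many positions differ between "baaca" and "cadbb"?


Comparing "baaca" and "cadbb" position by position:
  Position 0: 'b' vs 'c' => DIFFER
  Position 1: 'a' vs 'a' => same
  Position 2: 'a' vs 'd' => DIFFER
  Position 3: 'c' vs 'b' => DIFFER
  Position 4: 'a' vs 'b' => DIFFER
Positions that differ: 4

4


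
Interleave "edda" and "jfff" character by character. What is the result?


Interleaving "edda" and "jfff":
  Position 0: 'e' from first, 'j' from second => "ej"
  Position 1: 'd' from first, 'f' from second => "df"
  Position 2: 'd' from first, 'f' from second => "df"
  Position 3: 'a' from first, 'f' from second => "af"
Result: ejdfdfaf

ejdfdfaf


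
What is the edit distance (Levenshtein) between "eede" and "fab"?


Computing edit distance: "eede" -> "fab"
DP table:
           f    a    b
      0    1    2    3
  e   1    1    2    3
  e   2    2    2    3
  d   3    3    3    3
  e   4    4    4    4
Edit distance = dp[4][3] = 4

4


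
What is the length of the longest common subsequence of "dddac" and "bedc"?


LCS of "dddac" and "bedc"
DP table:
           b    e    d    c
      0    0    0    0    0
  d   0    0    0    1    1
  d   0    0    0    1    1
  d   0    0    0    1    1
  a   0    0    0    1    1
  c   0    0    0    1    2
LCS length = dp[5][4] = 2

2


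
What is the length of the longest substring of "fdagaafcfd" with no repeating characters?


Input: "fdagaafcfd"
Sliding window (track last position of each char):
  Position 0 ('f'): window [0,0] length 1 -- new best
  Position 1 ('d'): window [0,1] length 2 -- new best
  Position 2 ('a'): window [0,2] length 3 -- new best
  Position 3 ('g'): window [0,3] length 4 -- new best
  Position 4 ('a'): repeat (last at 2), move window start to 3
  Position 4 ('a'): window [3,4] length 2
  Position 5 ('a'): repeat (last at 4), move window start to 5
  Position 5 ('a'): window [5,5] length 1
  Position 6 ('f'): window [5,6] length 2
  Position 7 ('c'): window [5,7] length 3
  Position 8 ('f'): repeat (last at 6), move window start to 7
  Position 8 ('f'): window [7,8] length 2
  Position 9 ('d'): window [7,9] length 3
Longest substring with no repeats: "fdag" with length 4

4


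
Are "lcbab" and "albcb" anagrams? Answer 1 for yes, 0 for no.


Strings: "lcbab", "albcb"
Sorted first:  abbcl
Sorted second: abbcl
Sorted forms match => anagrams

1


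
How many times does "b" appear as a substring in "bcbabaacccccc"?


Searching for "b" in "bcbabaacccccc"
Scanning each position:
  Position 0: "b" => MATCH
  Position 1: "c" => no
  Position 2: "b" => MATCH
  Position 3: "a" => no
  Position 4: "b" => MATCH
  Position 5: "a" => no
  Position 6: "a" => no
  Position 7: "c" => no
  Position 8: "c" => no
  Position 9: "c" => no
  Position 10: "c" => no
  Position 11: "c" => no
  Position 12: "c" => no
Total occurrences: 3

3


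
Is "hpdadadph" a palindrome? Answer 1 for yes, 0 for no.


Input: hpdadadph
Reversed: hpdadadph
  Compare pos 0 ('h') with pos 8 ('h'): match
  Compare pos 1 ('p') with pos 7 ('p'): match
  Compare pos 2 ('d') with pos 6 ('d'): match
  Compare pos 3 ('a') with pos 5 ('a'): match
Result: palindrome

1


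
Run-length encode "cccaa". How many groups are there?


Input: cccaa
Scanning for consecutive runs:
  Group 1: 'c' x 3 (positions 0-2)
  Group 2: 'a' x 2 (positions 3-4)
Total groups: 2

2


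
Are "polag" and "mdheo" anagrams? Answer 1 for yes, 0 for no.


Strings: "polag", "mdheo"
Sorted first:  aglop
Sorted second: dehmo
Differ at position 0: 'a' vs 'd' => not anagrams

0


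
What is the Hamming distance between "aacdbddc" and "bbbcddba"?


Comparing "aacdbddc" and "bbbcddba" position by position:
  Position 0: 'a' vs 'b' => differ
  Position 1: 'a' vs 'b' => differ
  Position 2: 'c' vs 'b' => differ
  Position 3: 'd' vs 'c' => differ
  Position 4: 'b' vs 'd' => differ
  Position 5: 'd' vs 'd' => same
  Position 6: 'd' vs 'b' => differ
  Position 7: 'c' vs 'a' => differ
Total differences (Hamming distance): 7

7


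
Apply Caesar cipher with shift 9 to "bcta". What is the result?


Caesar cipher: shift "bcta" by 9
  'b' (pos 1) + 9 = pos 10 = 'k'
  'c' (pos 2) + 9 = pos 11 = 'l'
  't' (pos 19) + 9 = pos 2 = 'c'
  'a' (pos 0) + 9 = pos 9 = 'j'
Result: klcj

klcj


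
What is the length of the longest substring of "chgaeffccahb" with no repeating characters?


Input: "chgaeffccahb"
Sliding window (track last position of each char):
  Position 0 ('c'): window [0,0] length 1 -- new best
  Position 1 ('h'): window [0,1] length 2 -- new best
  Position 2 ('g'): window [0,2] length 3 -- new best
  Position 3 ('a'): window [0,3] length 4 -- new best
  Position 4 ('e'): window [0,4] length 5 -- new best
  Position 5 ('f'): window [0,5] length 6 -- new best
  Position 6 ('f'): repeat (last at 5), move window start to 6
  Position 6 ('f'): window [6,6] length 1
  Position 7 ('c'): window [6,7] length 2
  Position 8 ('c'): repeat (last at 7), move window start to 8
  Position 8 ('c'): window [8,8] length 1
  Position 9 ('a'): window [8,9] length 2
  Position 10 ('h'): window [8,10] length 3
  Position 11 ('b'): window [8,11] length 4
Longest substring with no repeats: "chgaef" with length 6

6


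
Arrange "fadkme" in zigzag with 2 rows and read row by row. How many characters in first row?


Zigzag "fadkme" into 2 rows:
Placing characters:
  'f' => row 0
  'a' => row 1
  'd' => row 0
  'k' => row 1
  'm' => row 0
  'e' => row 1
Rows:
  Row 0: "fdm"
  Row 1: "ake"
First row length: 3

3


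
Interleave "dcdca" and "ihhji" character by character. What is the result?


Interleaving "dcdca" and "ihhji":
  Position 0: 'd' from first, 'i' from second => "di"
  Position 1: 'c' from first, 'h' from second => "ch"
  Position 2: 'd' from first, 'h' from second => "dh"
  Position 3: 'c' from first, 'j' from second => "cj"
  Position 4: 'a' from first, 'i' from second => "ai"
Result: dichdhcjai

dichdhcjai


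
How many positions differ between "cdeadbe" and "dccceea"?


Comparing "cdeadbe" and "dccceea" position by position:
  Position 0: 'c' vs 'd' => DIFFER
  Position 1: 'd' vs 'c' => DIFFER
  Position 2: 'e' vs 'c' => DIFFER
  Position 3: 'a' vs 'c' => DIFFER
  Position 4: 'd' vs 'e' => DIFFER
  Position 5: 'b' vs 'e' => DIFFER
  Position 6: 'e' vs 'a' => DIFFER
Positions that differ: 7

7


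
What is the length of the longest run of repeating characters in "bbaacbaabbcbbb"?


Input: "bbaacbaabbcbbb"
Scanning for longest run:
  Position 1 ('b'): continues run of 'b', length=2
  Position 2 ('a'): new char, reset run to 1
  Position 3 ('a'): continues run of 'a', length=2
  Position 4 ('c'): new char, reset run to 1
  Position 5 ('b'): new char, reset run to 1
  Position 6 ('a'): new char, reset run to 1
  Position 7 ('a'): continues run of 'a', length=2
  Position 8 ('b'): new char, reset run to 1
  Position 9 ('b'): continues run of 'b', length=2
  Position 10 ('c'): new char, reset run to 1
  Position 11 ('b'): new char, reset run to 1
  Position 12 ('b'): continues run of 'b', length=2
  Position 13 ('b'): continues run of 'b', length=3
Longest run: 'b' with length 3

3


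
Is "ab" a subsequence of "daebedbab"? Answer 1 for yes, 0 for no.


Check if "ab" is a subsequence of "daebedbab"
Greedy scan:
  Position 0 ('d'): no match needed
  Position 1 ('a'): matches sub[0] = 'a'
  Position 2 ('e'): no match needed
  Position 3 ('b'): matches sub[1] = 'b'
  Position 4 ('e'): no match needed
  Position 5 ('d'): no match needed
  Position 6 ('b'): no match needed
  Position 7 ('a'): no match needed
  Position 8 ('b'): no match needed
All 2 characters matched => is a subsequence

1


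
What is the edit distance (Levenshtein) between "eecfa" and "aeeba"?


Computing edit distance: "eecfa" -> "aeeba"
DP table:
           a    e    e    b    a
      0    1    2    3    4    5
  e   1    1    1    2    3    4
  e   2    2    1    1    2    3
  c   3    3    2    2    2    3
  f   4    4    3    3    3    3
  a   5    4    4    4    4    3
Edit distance = dp[5][5] = 3

3


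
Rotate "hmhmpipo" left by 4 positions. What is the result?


Input: "hmhmpipo", rotate left by 4
First 4 characters: "hmhm"
Remaining characters: "pipo"
Concatenate remaining + first: "pipo" + "hmhm" = "pipohmhm"

pipohmhm


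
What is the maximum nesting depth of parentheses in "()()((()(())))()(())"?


Input: "()()((()(())))()(())"
Tracking depth:
  Position 0 '(': depth becomes 1
  Position 1 ')': depth becomes 0
  Position 2 '(': depth becomes 1
  Position 3 ')': depth becomes 0
  Position 4 '(': depth becomes 1
  Position 5 '(': depth becomes 2
  Position 6 '(': depth becomes 3
  Position 7 ')': depth becomes 2
  Position 8 '(': depth becomes 3
  Position 9 '(': depth becomes 4
  Position 10 ')': depth becomes 3
  Position 11 ')': depth becomes 2
  Position 12 ')': depth becomes 1
  Position 13 ')': depth becomes 0
  Position 14 '(': depth becomes 1
  Position 15 ')': depth becomes 0
  Position 16 '(': depth becomes 1
  Position 17 '(': depth becomes 2
  Position 18 ')': depth becomes 1
  Position 19 ')': depth becomes 0
Maximum depth reached: 4

4


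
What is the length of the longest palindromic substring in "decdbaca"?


Input: "decdbaca"
Checking substrings for palindromes:
  [5:8] "aca" (len 3) => palindrome
Longest palindromic substring: "aca" with length 3

3


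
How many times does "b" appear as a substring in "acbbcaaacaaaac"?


Searching for "b" in "acbbcaaacaaaac"
Scanning each position:
  Position 0: "a" => no
  Position 1: "c" => no
  Position 2: "b" => MATCH
  Position 3: "b" => MATCH
  Position 4: "c" => no
  Position 5: "a" => no
  Position 6: "a" => no
  Position 7: "a" => no
  Position 8: "c" => no
  Position 9: "a" => no
  Position 10: "a" => no
  Position 11: "a" => no
  Position 12: "a" => no
  Position 13: "c" => no
Total occurrences: 2

2


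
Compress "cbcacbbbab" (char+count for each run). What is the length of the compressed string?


Input: cbcacbbbab
Runs:
  'c' x 1 => "c1"
  'b' x 1 => "b1"
  'c' x 1 => "c1"
  'a' x 1 => "a1"
  'c' x 1 => "c1"
  'b' x 3 => "b3"
  'a' x 1 => "a1"
  'b' x 1 => "b1"
Compressed: "c1b1c1a1c1b3a1b1"
Compressed length: 16

16


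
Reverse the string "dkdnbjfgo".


Input: dkdnbjfgo
Reading characters right to left:
  Position 8: 'o'
  Position 7: 'g'
  Position 6: 'f'
  Position 5: 'j'
  Position 4: 'b'
  Position 3: 'n'
  Position 2: 'd'
  Position 1: 'k'
  Position 0: 'd'
Reversed: ogfjbndkd

ogfjbndkd


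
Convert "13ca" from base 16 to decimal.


Input: "13ca" in base 16
Positional expansion:
  Digit '1' (value 1) x 16^3 = 4096
  Digit '3' (value 3) x 16^2 = 768
  Digit 'c' (value 12) x 16^1 = 192
  Digit 'a' (value 10) x 16^0 = 10
Sum = 5066

5066


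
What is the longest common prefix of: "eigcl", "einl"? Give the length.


Words: eigcl, einl
  Position 0: all 'e' => match
  Position 1: all 'i' => match
  Position 2: ('g', 'n') => mismatch, stop
LCP = "ei" (length 2)

2


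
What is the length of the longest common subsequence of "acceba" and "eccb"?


LCS of "acceba" and "eccb"
DP table:
           e    c    c    b
      0    0    0    0    0
  a   0    0    0    0    0
  c   0    0    1    1    1
  c   0    0    1    2    2
  e   0    1    1    2    2
  b   0    1    1    2    3
  a   0    1    1    2    3
LCS length = dp[6][4] = 3

3


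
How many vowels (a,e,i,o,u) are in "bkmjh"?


Input: bkmjh
Checking each character:
  'b' at position 0: consonant
  'k' at position 1: consonant
  'm' at position 2: consonant
  'j' at position 3: consonant
  'h' at position 4: consonant
Total vowels: 0

0


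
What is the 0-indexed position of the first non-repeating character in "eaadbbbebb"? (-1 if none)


Input: eaadbbbebb
Character frequencies:
  'a': 2
  'b': 5
  'd': 1
  'e': 2
Scanning left to right for freq == 1:
  Position 0 ('e'): freq=2, skip
  Position 1 ('a'): freq=2, skip
  Position 2 ('a'): freq=2, skip
  Position 3 ('d'): unique! => answer = 3

3


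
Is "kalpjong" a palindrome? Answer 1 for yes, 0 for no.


Input: kalpjong
Reversed: gnojplak
  Compare pos 0 ('k') with pos 7 ('g'): MISMATCH
  Compare pos 1 ('a') with pos 6 ('n'): MISMATCH
  Compare pos 2 ('l') with pos 5 ('o'): MISMATCH
  Compare pos 3 ('p') with pos 4 ('j'): MISMATCH
Result: not a palindrome

0


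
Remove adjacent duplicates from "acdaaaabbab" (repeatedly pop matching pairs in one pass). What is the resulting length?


Input: acdaaaabbab
Stack-based adjacent duplicate removal:
  Read 'a': push. Stack: a
  Read 'c': push. Stack: ac
  Read 'd': push. Stack: acd
  Read 'a': push. Stack: acda
  Read 'a': matches stack top 'a' => pop. Stack: acd
  Read 'a': push. Stack: acda
  Read 'a': matches stack top 'a' => pop. Stack: acd
  Read 'b': push. Stack: acdb
  Read 'b': matches stack top 'b' => pop. Stack: acd
  Read 'a': push. Stack: acda
  Read 'b': push. Stack: acdab
Final stack: "acdab" (length 5)

5


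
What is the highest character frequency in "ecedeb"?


Input: ecedeb
Character counts:
  'b': 1
  'c': 1
  'd': 1
  'e': 3
Maximum frequency: 3

3


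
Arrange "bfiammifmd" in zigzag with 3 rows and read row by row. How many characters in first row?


Zigzag "bfiammifmd" into 3 rows:
Placing characters:
  'b' => row 0
  'f' => row 1
  'i' => row 2
  'a' => row 1
  'm' => row 0
  'm' => row 1
  'i' => row 2
  'f' => row 1
  'm' => row 0
  'd' => row 1
Rows:
  Row 0: "bmm"
  Row 1: "famfd"
  Row 2: "ii"
First row length: 3

3


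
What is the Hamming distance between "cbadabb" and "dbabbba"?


Comparing "cbadabb" and "dbabbba" position by position:
  Position 0: 'c' vs 'd' => differ
  Position 1: 'b' vs 'b' => same
  Position 2: 'a' vs 'a' => same
  Position 3: 'd' vs 'b' => differ
  Position 4: 'a' vs 'b' => differ
  Position 5: 'b' vs 'b' => same
  Position 6: 'b' vs 'a' => differ
Total differences (Hamming distance): 4

4


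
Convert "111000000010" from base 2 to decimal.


Input: "111000000010" in base 2
Positional expansion:
  Digit '1' (value 1) x 2^11 = 2048
  Digit '1' (value 1) x 2^10 = 1024
  Digit '1' (value 1) x 2^9 = 512
  Digit '0' (value 0) x 2^8 = 0
  Digit '0' (value 0) x 2^7 = 0
  Digit '0' (value 0) x 2^6 = 0
  Digit '0' (value 0) x 2^5 = 0
  Digit '0' (value 0) x 2^4 = 0
  Digit '0' (value 0) x 2^3 = 0
  Digit '0' (value 0) x 2^2 = 0
  Digit '1' (value 1) x 2^1 = 2
  Digit '0' (value 0) x 2^0 = 0
Sum = 3586

3586


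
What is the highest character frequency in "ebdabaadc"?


Input: ebdabaadc
Character counts:
  'a': 3
  'b': 2
  'c': 1
  'd': 2
  'e': 1
Maximum frequency: 3

3


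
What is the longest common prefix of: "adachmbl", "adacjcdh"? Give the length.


Words: adachmbl, adacjcdh
  Position 0: all 'a' => match
  Position 1: all 'd' => match
  Position 2: all 'a' => match
  Position 3: all 'c' => match
  Position 4: ('h', 'j') => mismatch, stop
LCP = "adac" (length 4)

4


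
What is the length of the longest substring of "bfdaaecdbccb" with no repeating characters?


Input: "bfdaaecdbccb"
Sliding window (track last position of each char):
  Position 0 ('b'): window [0,0] length 1 -- new best
  Position 1 ('f'): window [0,1] length 2 -- new best
  Position 2 ('d'): window [0,2] length 3 -- new best
  Position 3 ('a'): window [0,3] length 4 -- new best
  Position 4 ('a'): repeat (last at 3), move window start to 4
  Position 4 ('a'): window [4,4] length 1
  Position 5 ('e'): window [4,5] length 2
  Position 6 ('c'): window [4,6] length 3
  Position 7 ('d'): window [4,7] length 4
  Position 8 ('b'): window [4,8] length 5 -- new best
  Position 9 ('c'): repeat (last at 6), move window start to 7
  Position 9 ('c'): window [7,9] length 3
  Position 10 ('c'): repeat (last at 9), move window start to 10
  Position 10 ('c'): window [10,10] length 1
  Position 11 ('b'): window [10,11] length 2
Longest substring with no repeats: "aecdb" with length 5

5


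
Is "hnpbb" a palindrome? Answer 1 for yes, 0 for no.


Input: hnpbb
Reversed: bbpnh
  Compare pos 0 ('h') with pos 4 ('b'): MISMATCH
  Compare pos 1 ('n') with pos 3 ('b'): MISMATCH
Result: not a palindrome

0


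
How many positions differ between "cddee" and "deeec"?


Comparing "cddee" and "deeec" position by position:
  Position 0: 'c' vs 'd' => DIFFER
  Position 1: 'd' vs 'e' => DIFFER
  Position 2: 'd' vs 'e' => DIFFER
  Position 3: 'e' vs 'e' => same
  Position 4: 'e' vs 'c' => DIFFER
Positions that differ: 4

4


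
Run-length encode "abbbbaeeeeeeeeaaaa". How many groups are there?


Input: abbbbaeeeeeeeeaaaa
Scanning for consecutive runs:
  Group 1: 'a' x 1 (positions 0-0)
  Group 2: 'b' x 4 (positions 1-4)
  Group 3: 'a' x 1 (positions 5-5)
  Group 4: 'e' x 8 (positions 6-13)
  Group 5: 'a' x 4 (positions 14-17)
Total groups: 5

5


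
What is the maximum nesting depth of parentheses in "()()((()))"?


Input: "()()((()))"
Tracking depth:
  Position 0 '(': depth becomes 1
  Position 1 ')': depth becomes 0
  Position 2 '(': depth becomes 1
  Position 3 ')': depth becomes 0
  Position 4 '(': depth becomes 1
  Position 5 '(': depth becomes 2
  Position 6 '(': depth becomes 3
  Position 7 ')': depth becomes 2
  Position 8 ')': depth becomes 1
  Position 9 ')': depth becomes 0
Maximum depth reached: 3

3


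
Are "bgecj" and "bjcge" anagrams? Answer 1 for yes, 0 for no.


Strings: "bgecj", "bjcge"
Sorted first:  bcegj
Sorted second: bcegj
Sorted forms match => anagrams

1


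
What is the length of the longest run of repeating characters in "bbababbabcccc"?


Input: "bbababbabcccc"
Scanning for longest run:
  Position 1 ('b'): continues run of 'b', length=2
  Position 2 ('a'): new char, reset run to 1
  Position 3 ('b'): new char, reset run to 1
  Position 4 ('a'): new char, reset run to 1
  Position 5 ('b'): new char, reset run to 1
  Position 6 ('b'): continues run of 'b', length=2
  Position 7 ('a'): new char, reset run to 1
  Position 8 ('b'): new char, reset run to 1
  Position 9 ('c'): new char, reset run to 1
  Position 10 ('c'): continues run of 'c', length=2
  Position 11 ('c'): continues run of 'c', length=3
  Position 12 ('c'): continues run of 'c', length=4
Longest run: 'c' with length 4

4


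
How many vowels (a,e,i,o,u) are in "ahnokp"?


Input: ahnokp
Checking each character:
  'a' at position 0: vowel (running total: 1)
  'h' at position 1: consonant
  'n' at position 2: consonant
  'o' at position 3: vowel (running total: 2)
  'k' at position 4: consonant
  'p' at position 5: consonant
Total vowels: 2

2


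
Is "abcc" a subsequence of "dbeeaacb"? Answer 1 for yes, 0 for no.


Check if "abcc" is a subsequence of "dbeeaacb"
Greedy scan:
  Position 0 ('d'): no match needed
  Position 1 ('b'): no match needed
  Position 2 ('e'): no match needed
  Position 3 ('e'): no match needed
  Position 4 ('a'): matches sub[0] = 'a'
  Position 5 ('a'): no match needed
  Position 6 ('c'): no match needed
  Position 7 ('b'): matches sub[1] = 'b'
Only matched 2/4 characters => not a subsequence

0


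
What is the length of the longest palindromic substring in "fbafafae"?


Input: "fbafafae"
Checking substrings for palindromes:
  [2:7] "afafa" (len 5) => palindrome
  [2:5] "afa" (len 3) => palindrome
  [3:6] "faf" (len 3) => palindrome
  [4:7] "afa" (len 3) => palindrome
Longest palindromic substring: "afafa" with length 5

5


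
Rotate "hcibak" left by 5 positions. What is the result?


Input: "hcibak", rotate left by 5
First 5 characters: "hciba"
Remaining characters: "k"
Concatenate remaining + first: "k" + "hciba" = "khciba"

khciba


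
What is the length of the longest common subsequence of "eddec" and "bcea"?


LCS of "eddec" and "bcea"
DP table:
           b    c    e    a
      0    0    0    0    0
  e   0    0    0    1    1
  d   0    0    0    1    1
  d   0    0    0    1    1
  e   0    0    0    1    1
  c   0    0    1    1    1
LCS length = dp[5][4] = 1

1


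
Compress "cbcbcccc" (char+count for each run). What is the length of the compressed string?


Input: cbcbcccc
Runs:
  'c' x 1 => "c1"
  'b' x 1 => "b1"
  'c' x 1 => "c1"
  'b' x 1 => "b1"
  'c' x 4 => "c4"
Compressed: "c1b1c1b1c4"
Compressed length: 10

10


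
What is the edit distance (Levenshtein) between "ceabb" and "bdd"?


Computing edit distance: "ceabb" -> "bdd"
DP table:
           b    d    d
      0    1    2    3
  c   1    1    2    3
  e   2    2    2    3
  a   3    3    3    3
  b   4    3    4    4
  b   5    4    4    5
Edit distance = dp[5][3] = 5

5


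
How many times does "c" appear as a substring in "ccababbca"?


Searching for "c" in "ccababbca"
Scanning each position:
  Position 0: "c" => MATCH
  Position 1: "c" => MATCH
  Position 2: "a" => no
  Position 3: "b" => no
  Position 4: "a" => no
  Position 5: "b" => no
  Position 6: "b" => no
  Position 7: "c" => MATCH
  Position 8: "a" => no
Total occurrences: 3

3


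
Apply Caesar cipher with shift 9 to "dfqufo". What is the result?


Caesar cipher: shift "dfqufo" by 9
  'd' (pos 3) + 9 = pos 12 = 'm'
  'f' (pos 5) + 9 = pos 14 = 'o'
  'q' (pos 16) + 9 = pos 25 = 'z'
  'u' (pos 20) + 9 = pos 3 = 'd'
  'f' (pos 5) + 9 = pos 14 = 'o'
  'o' (pos 14) + 9 = pos 23 = 'x'
Result: mozdox

mozdox


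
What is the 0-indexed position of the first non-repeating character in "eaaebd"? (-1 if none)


Input: eaaebd
Character frequencies:
  'a': 2
  'b': 1
  'd': 1
  'e': 2
Scanning left to right for freq == 1:
  Position 0 ('e'): freq=2, skip
  Position 1 ('a'): freq=2, skip
  Position 2 ('a'): freq=2, skip
  Position 3 ('e'): freq=2, skip
  Position 4 ('b'): unique! => answer = 4

4


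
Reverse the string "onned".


Input: onned
Reading characters right to left:
  Position 4: 'd'
  Position 3: 'e'
  Position 2: 'n'
  Position 1: 'n'
  Position 0: 'o'
Reversed: denno

denno


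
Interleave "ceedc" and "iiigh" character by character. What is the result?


Interleaving "ceedc" and "iiigh":
  Position 0: 'c' from first, 'i' from second => "ci"
  Position 1: 'e' from first, 'i' from second => "ei"
  Position 2: 'e' from first, 'i' from second => "ei"
  Position 3: 'd' from first, 'g' from second => "dg"
  Position 4: 'c' from first, 'h' from second => "ch"
Result: cieieidgch

cieieidgch


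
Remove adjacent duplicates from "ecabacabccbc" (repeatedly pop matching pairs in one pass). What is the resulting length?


Input: ecabacabccbc
Stack-based adjacent duplicate removal:
  Read 'e': push. Stack: e
  Read 'c': push. Stack: ec
  Read 'a': push. Stack: eca
  Read 'b': push. Stack: ecab
  Read 'a': push. Stack: ecaba
  Read 'c': push. Stack: ecabac
  Read 'a': push. Stack: ecabaca
  Read 'b': push. Stack: ecabacab
  Read 'c': push. Stack: ecabacabc
  Read 'c': matches stack top 'c' => pop. Stack: ecabacab
  Read 'b': matches stack top 'b' => pop. Stack: ecabaca
  Read 'c': push. Stack: ecabacac
Final stack: "ecabacac" (length 8)

8


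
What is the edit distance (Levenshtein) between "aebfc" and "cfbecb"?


Computing edit distance: "aebfc" -> "cfbecb"
DP table:
           c    f    b    e    c    b
      0    1    2    3    4    5    6
  a   1    1    2    3    4    5    6
  e   2    2    2    3    3    4    5
  b   3    3    3    2    3    4    4
  f   4    4    3    3    3    4    5
  c   5    4    4    4    4    3    4
Edit distance = dp[5][6] = 4

4


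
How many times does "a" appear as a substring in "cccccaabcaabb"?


Searching for "a" in "cccccaabcaabb"
Scanning each position:
  Position 0: "c" => no
  Position 1: "c" => no
  Position 2: "c" => no
  Position 3: "c" => no
  Position 4: "c" => no
  Position 5: "a" => MATCH
  Position 6: "a" => MATCH
  Position 7: "b" => no
  Position 8: "c" => no
  Position 9: "a" => MATCH
  Position 10: "a" => MATCH
  Position 11: "b" => no
  Position 12: "b" => no
Total occurrences: 4

4


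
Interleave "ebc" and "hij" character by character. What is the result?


Interleaving "ebc" and "hij":
  Position 0: 'e' from first, 'h' from second => "eh"
  Position 1: 'b' from first, 'i' from second => "bi"
  Position 2: 'c' from first, 'j' from second => "cj"
Result: ehbicj

ehbicj


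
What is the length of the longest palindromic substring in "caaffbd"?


Input: "caaffbd"
Checking substrings for palindromes:
  [1:3] "aa" (len 2) => palindrome
  [3:5] "ff" (len 2) => palindrome
Longest palindromic substring: "aa" with length 2

2


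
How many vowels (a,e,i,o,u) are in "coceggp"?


Input: coceggp
Checking each character:
  'c' at position 0: consonant
  'o' at position 1: vowel (running total: 1)
  'c' at position 2: consonant
  'e' at position 3: vowel (running total: 2)
  'g' at position 4: consonant
  'g' at position 5: consonant
  'p' at position 6: consonant
Total vowels: 2

2


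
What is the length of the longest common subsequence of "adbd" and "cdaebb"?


LCS of "adbd" and "cdaebb"
DP table:
           c    d    a    e    b    b
      0    0    0    0    0    0    0
  a   0    0    0    1    1    1    1
  d   0    0    1    1    1    1    1
  b   0    0    1    1    1    2    2
  d   0    0    1    1    1    2    2
LCS length = dp[4][6] = 2

2


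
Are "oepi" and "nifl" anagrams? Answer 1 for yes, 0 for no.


Strings: "oepi", "nifl"
Sorted first:  eiop
Sorted second: filn
Differ at position 0: 'e' vs 'f' => not anagrams

0


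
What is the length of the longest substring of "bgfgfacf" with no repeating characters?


Input: "bgfgfacf"
Sliding window (track last position of each char):
  Position 0 ('b'): window [0,0] length 1 -- new best
  Position 1 ('g'): window [0,1] length 2 -- new best
  Position 2 ('f'): window [0,2] length 3 -- new best
  Position 3 ('g'): repeat (last at 1), move window start to 2
  Position 3 ('g'): window [2,3] length 2
  Position 4 ('f'): repeat (last at 2), move window start to 3
  Position 4 ('f'): window [3,4] length 2
  Position 5 ('a'): window [3,5] length 3
  Position 6 ('c'): window [3,6] length 4 -- new best
  Position 7 ('f'): repeat (last at 4), move window start to 5
  Position 7 ('f'): window [5,7] length 3
Longest substring with no repeats: "gfac" with length 4

4


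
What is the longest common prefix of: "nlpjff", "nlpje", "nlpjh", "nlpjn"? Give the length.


Words: nlpjff, nlpje, nlpjh, nlpjn
  Position 0: all 'n' => match
  Position 1: all 'l' => match
  Position 2: all 'p' => match
  Position 3: all 'j' => match
  Position 4: ('f', 'e', 'h', 'n') => mismatch, stop
LCP = "nlpj" (length 4)

4


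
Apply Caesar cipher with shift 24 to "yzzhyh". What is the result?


Caesar cipher: shift "yzzhyh" by 24
  'y' (pos 24) + 24 = pos 22 = 'w'
  'z' (pos 25) + 24 = pos 23 = 'x'
  'z' (pos 25) + 24 = pos 23 = 'x'
  'h' (pos 7) + 24 = pos 5 = 'f'
  'y' (pos 24) + 24 = pos 22 = 'w'
  'h' (pos 7) + 24 = pos 5 = 'f'
Result: wxxfwf

wxxfwf


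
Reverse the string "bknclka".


Input: bknclka
Reading characters right to left:
  Position 6: 'a'
  Position 5: 'k'
  Position 4: 'l'
  Position 3: 'c'
  Position 2: 'n'
  Position 1: 'k'
  Position 0: 'b'
Reversed: aklcnkb

aklcnkb


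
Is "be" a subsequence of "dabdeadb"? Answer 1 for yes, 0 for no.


Check if "be" is a subsequence of "dabdeadb"
Greedy scan:
  Position 0 ('d'): no match needed
  Position 1 ('a'): no match needed
  Position 2 ('b'): matches sub[0] = 'b'
  Position 3 ('d'): no match needed
  Position 4 ('e'): matches sub[1] = 'e'
  Position 5 ('a'): no match needed
  Position 6 ('d'): no match needed
  Position 7 ('b'): no match needed
All 2 characters matched => is a subsequence

1


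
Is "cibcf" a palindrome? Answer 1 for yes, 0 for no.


Input: cibcf
Reversed: fcbic
  Compare pos 0 ('c') with pos 4 ('f'): MISMATCH
  Compare pos 1 ('i') with pos 3 ('c'): MISMATCH
Result: not a palindrome

0


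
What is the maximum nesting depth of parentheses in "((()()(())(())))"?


Input: "((()()(())(())))"
Tracking depth:
  Position 0 '(': depth becomes 1
  Position 1 '(': depth becomes 2
  Position 2 '(': depth becomes 3
  Position 3 ')': depth becomes 2
  Position 4 '(': depth becomes 3
  Position 5 ')': depth becomes 2
  Position 6 '(': depth becomes 3
  Position 7 '(': depth becomes 4
  Position 8 ')': depth becomes 3
  Position 9 ')': depth becomes 2
  Position 10 '(': depth becomes 3
  Position 11 '(': depth becomes 4
  Position 12 ')': depth becomes 3
  Position 13 ')': depth becomes 2
  Position 14 ')': depth becomes 1
  Position 15 ')': depth becomes 0
Maximum depth reached: 4

4


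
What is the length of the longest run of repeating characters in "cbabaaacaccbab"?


Input: "cbabaaacaccbab"
Scanning for longest run:
  Position 1 ('b'): new char, reset run to 1
  Position 2 ('a'): new char, reset run to 1
  Position 3 ('b'): new char, reset run to 1
  Position 4 ('a'): new char, reset run to 1
  Position 5 ('a'): continues run of 'a', length=2
  Position 6 ('a'): continues run of 'a', length=3
  Position 7 ('c'): new char, reset run to 1
  Position 8 ('a'): new char, reset run to 1
  Position 9 ('c'): new char, reset run to 1
  Position 10 ('c'): continues run of 'c', length=2
  Position 11 ('b'): new char, reset run to 1
  Position 12 ('a'): new char, reset run to 1
  Position 13 ('b'): new char, reset run to 1
Longest run: 'a' with length 3

3


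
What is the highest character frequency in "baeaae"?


Input: baeaae
Character counts:
  'a': 3
  'b': 1
  'e': 2
Maximum frequency: 3

3


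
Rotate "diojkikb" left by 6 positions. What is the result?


Input: "diojkikb", rotate left by 6
First 6 characters: "diojki"
Remaining characters: "kb"
Concatenate remaining + first: "kb" + "diojki" = "kbdiojki"

kbdiojki


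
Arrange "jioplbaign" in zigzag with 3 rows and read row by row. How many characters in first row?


Zigzag "jioplbaign" into 3 rows:
Placing characters:
  'j' => row 0
  'i' => row 1
  'o' => row 2
  'p' => row 1
  'l' => row 0
  'b' => row 1
  'a' => row 2
  'i' => row 1
  'g' => row 0
  'n' => row 1
Rows:
  Row 0: "jlg"
  Row 1: "ipbin"
  Row 2: "oa"
First row length: 3

3


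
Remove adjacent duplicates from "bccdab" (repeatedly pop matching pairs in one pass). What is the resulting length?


Input: bccdab
Stack-based adjacent duplicate removal:
  Read 'b': push. Stack: b
  Read 'c': push. Stack: bc
  Read 'c': matches stack top 'c' => pop. Stack: b
  Read 'd': push. Stack: bd
  Read 'a': push. Stack: bda
  Read 'b': push. Stack: bdab
Final stack: "bdab" (length 4)

4


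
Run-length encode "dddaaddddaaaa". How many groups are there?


Input: dddaaddddaaaa
Scanning for consecutive runs:
  Group 1: 'd' x 3 (positions 0-2)
  Group 2: 'a' x 2 (positions 3-4)
  Group 3: 'd' x 4 (positions 5-8)
  Group 4: 'a' x 4 (positions 9-12)
Total groups: 4

4


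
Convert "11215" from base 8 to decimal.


Input: "11215" in base 8
Positional expansion:
  Digit '1' (value 1) x 8^4 = 4096
  Digit '1' (value 1) x 8^3 = 512
  Digit '2' (value 2) x 8^2 = 128
  Digit '1' (value 1) x 8^1 = 8
  Digit '5' (value 5) x 8^0 = 5
Sum = 4749

4749


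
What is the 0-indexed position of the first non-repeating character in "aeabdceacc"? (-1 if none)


Input: aeabdceacc
Character frequencies:
  'a': 3
  'b': 1
  'c': 3
  'd': 1
  'e': 2
Scanning left to right for freq == 1:
  Position 0 ('a'): freq=3, skip
  Position 1 ('e'): freq=2, skip
  Position 2 ('a'): freq=3, skip
  Position 3 ('b'): unique! => answer = 3

3


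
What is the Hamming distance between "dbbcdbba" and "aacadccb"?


Comparing "dbbcdbba" and "aacadccb" position by position:
  Position 0: 'd' vs 'a' => differ
  Position 1: 'b' vs 'a' => differ
  Position 2: 'b' vs 'c' => differ
  Position 3: 'c' vs 'a' => differ
  Position 4: 'd' vs 'd' => same
  Position 5: 'b' vs 'c' => differ
  Position 6: 'b' vs 'c' => differ
  Position 7: 'a' vs 'b' => differ
Total differences (Hamming distance): 7

7


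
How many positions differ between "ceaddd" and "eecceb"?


Comparing "ceaddd" and "eecceb" position by position:
  Position 0: 'c' vs 'e' => DIFFER
  Position 1: 'e' vs 'e' => same
  Position 2: 'a' vs 'c' => DIFFER
  Position 3: 'd' vs 'c' => DIFFER
  Position 4: 'd' vs 'e' => DIFFER
  Position 5: 'd' vs 'b' => DIFFER
Positions that differ: 5

5


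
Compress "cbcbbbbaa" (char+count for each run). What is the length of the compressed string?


Input: cbcbbbbaa
Runs:
  'c' x 1 => "c1"
  'b' x 1 => "b1"
  'c' x 1 => "c1"
  'b' x 4 => "b4"
  'a' x 2 => "a2"
Compressed: "c1b1c1b4a2"
Compressed length: 10

10


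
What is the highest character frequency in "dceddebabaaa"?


Input: dceddebabaaa
Character counts:
  'a': 4
  'b': 2
  'c': 1
  'd': 3
  'e': 2
Maximum frequency: 4

4


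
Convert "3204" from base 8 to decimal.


Input: "3204" in base 8
Positional expansion:
  Digit '3' (value 3) x 8^3 = 1536
  Digit '2' (value 2) x 8^2 = 128
  Digit '0' (value 0) x 8^1 = 0
  Digit '4' (value 4) x 8^0 = 4
Sum = 1668

1668


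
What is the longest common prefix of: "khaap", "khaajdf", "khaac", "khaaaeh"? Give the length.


Words: khaap, khaajdf, khaac, khaaaeh
  Position 0: all 'k' => match
  Position 1: all 'h' => match
  Position 2: all 'a' => match
  Position 3: all 'a' => match
  Position 4: ('p', 'j', 'c', 'a') => mismatch, stop
LCP = "khaa" (length 4)

4


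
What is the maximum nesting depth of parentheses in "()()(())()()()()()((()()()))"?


Input: "()()(())()()()()()((()()()))"
Tracking depth:
  Position 0 '(': depth becomes 1
  Position 1 ')': depth becomes 0
  Position 2 '(': depth becomes 1
  Position 3 ')': depth becomes 0
  Position 4 '(': depth becomes 1
  Position 5 '(': depth becomes 2
  Position 6 ')': depth becomes 1
  Position 7 ')': depth becomes 0
  Position 8 '(': depth becomes 1
  Position 9 ')': depth becomes 0
  Position 10 '(': depth becomes 1
  Position 11 ')': depth becomes 0
  Position 12 '(': depth becomes 1
  Position 13 ')': depth becomes 0
  Position 14 '(': depth becomes 1
  Position 15 ')': depth becomes 0
  Position 16 '(': depth becomes 1
  Position 17 ')': depth becomes 0
  Position 18 '(': depth becomes 1
  Position 19 '(': depth becomes 2
  Position 20 '(': depth becomes 3
  Position 21 ')': depth becomes 2
  Position 22 '(': depth becomes 3
  Position 23 ')': depth becomes 2
  Position 24 '(': depth becomes 3
  Position 25 ')': depth becomes 2
  Position 26 ')': depth becomes 1
  Position 27 ')': depth becomes 0
Maximum depth reached: 3

3
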